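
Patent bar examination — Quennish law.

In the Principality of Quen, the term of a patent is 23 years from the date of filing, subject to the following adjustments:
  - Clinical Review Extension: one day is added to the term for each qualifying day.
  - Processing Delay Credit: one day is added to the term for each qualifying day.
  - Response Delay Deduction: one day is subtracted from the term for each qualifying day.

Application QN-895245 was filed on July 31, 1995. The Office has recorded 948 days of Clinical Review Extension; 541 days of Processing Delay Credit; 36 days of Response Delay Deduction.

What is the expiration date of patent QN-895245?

July 23, 2022

Base term: filing date + 23 years → 31 July 2018.
Clinical Review Extension: +948 days → 5 March 2021.
Processing Delay Credit: +541 days → 28 August 2022.
Response Delay Deduction: −36 days → 23 July 2022.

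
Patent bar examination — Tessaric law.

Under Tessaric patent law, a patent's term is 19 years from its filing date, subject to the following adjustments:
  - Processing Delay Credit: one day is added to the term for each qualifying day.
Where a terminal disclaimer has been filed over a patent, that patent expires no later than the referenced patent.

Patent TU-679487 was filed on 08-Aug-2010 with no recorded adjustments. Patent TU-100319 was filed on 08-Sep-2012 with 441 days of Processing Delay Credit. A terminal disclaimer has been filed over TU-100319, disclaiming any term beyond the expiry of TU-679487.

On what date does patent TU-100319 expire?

Natural term of TU-100319:
  Base: filing + 19 years → 8 September 2031.
  Processing Delay Credit: +441 days → 22 November 2032.
Expiry of referenced patent TU-679487:
  Base: filing + 19 years → 8 August 2029.
Terminal disclaimer: TU-100319 expires on the earlier of 22 November 2032 and 8 August 2029.

August 8, 2029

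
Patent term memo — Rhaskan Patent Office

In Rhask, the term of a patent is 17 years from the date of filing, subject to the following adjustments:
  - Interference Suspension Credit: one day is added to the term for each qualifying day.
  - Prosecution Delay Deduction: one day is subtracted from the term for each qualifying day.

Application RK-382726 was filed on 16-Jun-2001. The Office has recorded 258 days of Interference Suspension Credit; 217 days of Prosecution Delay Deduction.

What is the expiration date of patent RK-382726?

July 27, 2018

Base term: filing date + 17 years → 16 June 2018.
Interference Suspension Credit: +258 days → 1 March 2019.
Prosecution Delay Deduction: −217 days → 27 July 2018.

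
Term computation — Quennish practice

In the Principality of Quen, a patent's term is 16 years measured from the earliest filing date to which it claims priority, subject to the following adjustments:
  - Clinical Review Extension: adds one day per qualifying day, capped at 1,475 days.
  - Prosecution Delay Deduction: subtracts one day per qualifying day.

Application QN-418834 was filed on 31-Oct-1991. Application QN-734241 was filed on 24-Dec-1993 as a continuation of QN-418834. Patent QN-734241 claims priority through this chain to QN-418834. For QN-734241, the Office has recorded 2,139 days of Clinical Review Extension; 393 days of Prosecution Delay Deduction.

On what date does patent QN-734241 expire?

Earliest priority filing: 31 October 1991.
Base term: 31 October 1991 + 16 years → 31 October 2007.
Clinical Review Extension: 2139 days claimed exceeds the 1475-day cap, so +1475 days → 14 November 2011.
Prosecution Delay Deduction: −393 days → 17 October 2010.

October 17, 2010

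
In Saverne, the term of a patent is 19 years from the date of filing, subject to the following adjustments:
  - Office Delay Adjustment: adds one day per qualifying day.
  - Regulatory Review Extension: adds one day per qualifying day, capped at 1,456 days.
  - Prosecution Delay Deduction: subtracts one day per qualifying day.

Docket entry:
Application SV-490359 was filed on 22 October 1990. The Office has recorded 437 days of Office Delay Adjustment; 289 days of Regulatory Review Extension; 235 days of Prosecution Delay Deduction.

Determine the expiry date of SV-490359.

2011-02-25

Base term: filing date + 19 years → 22 October 2009.
Office Delay Adjustment: +437 days → 2 January 2011.
Regulatory Review Extension: 289 days (within the 1456-day cap) → +289 days → 18 October 2011.
Prosecution Delay Deduction: −235 days → 25 February 2011.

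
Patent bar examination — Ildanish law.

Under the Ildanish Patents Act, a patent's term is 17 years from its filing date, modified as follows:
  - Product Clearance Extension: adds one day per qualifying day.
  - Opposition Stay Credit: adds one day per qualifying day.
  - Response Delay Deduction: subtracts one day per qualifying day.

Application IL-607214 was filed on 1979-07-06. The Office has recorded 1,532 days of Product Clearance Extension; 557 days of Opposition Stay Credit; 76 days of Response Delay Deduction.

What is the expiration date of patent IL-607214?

Base term: filing date + 17 years → 6 July 1996.
Product Clearance Extension: +1532 days → 15 September 2000.
Opposition Stay Credit: +557 days → 26 March 2002.
Response Delay Deduction: −76 days → 9 January 2002.

January 9, 2002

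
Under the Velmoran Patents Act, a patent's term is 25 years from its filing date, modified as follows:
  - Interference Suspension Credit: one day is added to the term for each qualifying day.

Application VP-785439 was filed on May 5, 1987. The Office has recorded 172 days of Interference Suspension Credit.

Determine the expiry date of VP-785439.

October 24, 2012

Base term: filing date + 25 years → 5 May 2012.
Interference Suspension Credit: +172 days → 24 October 2012.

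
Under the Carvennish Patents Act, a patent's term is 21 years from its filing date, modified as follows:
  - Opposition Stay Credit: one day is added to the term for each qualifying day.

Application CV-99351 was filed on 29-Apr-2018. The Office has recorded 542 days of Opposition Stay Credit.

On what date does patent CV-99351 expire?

2040-10-22

Base term: filing date + 21 years → 29 April 2039.
Opposition Stay Credit: +542 days → 22 October 2040.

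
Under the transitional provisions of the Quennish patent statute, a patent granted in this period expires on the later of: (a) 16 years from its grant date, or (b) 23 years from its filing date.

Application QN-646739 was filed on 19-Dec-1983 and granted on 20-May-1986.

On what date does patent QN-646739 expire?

(a) grant + 16 years → 20 May 2002.
(b) filing + 23 years → 19 December 2006.
Later of the two: 19 December 2006.

2006-12-19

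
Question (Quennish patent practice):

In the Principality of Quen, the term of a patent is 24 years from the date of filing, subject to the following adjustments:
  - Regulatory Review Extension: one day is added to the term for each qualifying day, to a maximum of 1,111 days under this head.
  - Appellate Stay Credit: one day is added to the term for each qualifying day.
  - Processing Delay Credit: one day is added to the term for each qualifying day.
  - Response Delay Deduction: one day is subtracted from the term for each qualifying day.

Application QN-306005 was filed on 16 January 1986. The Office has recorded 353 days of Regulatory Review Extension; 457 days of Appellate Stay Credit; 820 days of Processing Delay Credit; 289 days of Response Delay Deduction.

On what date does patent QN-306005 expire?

Base term: filing date + 24 years → 16 January 2010.
Regulatory Review Extension: 353 days (within the 1111-day cap) → +353 days → 4 January 2011.
Appellate Stay Credit: +457 days → 5 April 2012.
Processing Delay Credit: +820 days → 4 July 2014.
Response Delay Deduction: −289 days → 18 September 2013.

September 18, 2013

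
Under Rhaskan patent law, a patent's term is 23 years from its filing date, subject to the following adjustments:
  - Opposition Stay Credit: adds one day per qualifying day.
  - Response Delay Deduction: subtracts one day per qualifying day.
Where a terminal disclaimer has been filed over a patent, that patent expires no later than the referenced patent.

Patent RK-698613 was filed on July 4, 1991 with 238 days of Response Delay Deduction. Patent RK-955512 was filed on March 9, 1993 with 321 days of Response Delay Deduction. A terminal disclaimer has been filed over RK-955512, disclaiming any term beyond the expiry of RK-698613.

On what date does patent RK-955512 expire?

Natural term of RK-955512:
  Base: filing + 23 years → 9 March 2016.
  Response Delay Deduction: −321 days → 23 April 2015.
Expiry of referenced patent RK-698613:
  Base: filing + 23 years → 4 July 2014.
  Response Delay Deduction: −238 days → 8 November 2013.
Terminal disclaimer: RK-955512 expires on the earlier of 23 April 2015 and 8 November 2013.

2013-11-08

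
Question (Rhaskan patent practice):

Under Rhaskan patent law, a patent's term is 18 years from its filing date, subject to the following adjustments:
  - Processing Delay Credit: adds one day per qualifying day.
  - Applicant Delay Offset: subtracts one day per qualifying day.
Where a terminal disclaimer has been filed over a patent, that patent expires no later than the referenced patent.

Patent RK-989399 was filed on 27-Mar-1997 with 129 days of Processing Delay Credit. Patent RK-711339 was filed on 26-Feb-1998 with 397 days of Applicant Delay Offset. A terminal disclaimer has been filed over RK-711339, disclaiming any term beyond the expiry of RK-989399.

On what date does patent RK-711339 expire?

January 25, 2015

Natural term of RK-711339:
  Base: filing + 18 years → 26 February 2016.
  Applicant Delay Offset: −397 days → 25 January 2015.
Expiry of referenced patent RK-989399:
  Base: filing + 18 years → 27 March 2015.
  Processing Delay Credit: +129 days → 3 August 2015.
Terminal disclaimer: RK-711339 expires on the earlier of 25 January 2015 and 3 August 2015.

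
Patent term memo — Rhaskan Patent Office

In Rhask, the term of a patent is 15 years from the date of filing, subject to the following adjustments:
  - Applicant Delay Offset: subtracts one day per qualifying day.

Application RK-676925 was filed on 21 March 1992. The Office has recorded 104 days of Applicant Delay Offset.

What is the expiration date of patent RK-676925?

2006-12-07

Base term: filing date + 15 years → 21 March 2007.
Applicant Delay Offset: −104 days → 7 December 2006.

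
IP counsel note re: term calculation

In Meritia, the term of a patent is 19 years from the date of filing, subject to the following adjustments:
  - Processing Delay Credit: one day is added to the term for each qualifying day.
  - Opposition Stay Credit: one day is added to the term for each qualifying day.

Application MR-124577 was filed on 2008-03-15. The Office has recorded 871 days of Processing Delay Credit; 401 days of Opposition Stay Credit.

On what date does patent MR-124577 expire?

September 7, 2030

Base term: filing date + 19 years → 15 March 2027.
Processing Delay Credit: +871 days → 2 August 2029.
Opposition Stay Credit: +401 days → 7 September 2030.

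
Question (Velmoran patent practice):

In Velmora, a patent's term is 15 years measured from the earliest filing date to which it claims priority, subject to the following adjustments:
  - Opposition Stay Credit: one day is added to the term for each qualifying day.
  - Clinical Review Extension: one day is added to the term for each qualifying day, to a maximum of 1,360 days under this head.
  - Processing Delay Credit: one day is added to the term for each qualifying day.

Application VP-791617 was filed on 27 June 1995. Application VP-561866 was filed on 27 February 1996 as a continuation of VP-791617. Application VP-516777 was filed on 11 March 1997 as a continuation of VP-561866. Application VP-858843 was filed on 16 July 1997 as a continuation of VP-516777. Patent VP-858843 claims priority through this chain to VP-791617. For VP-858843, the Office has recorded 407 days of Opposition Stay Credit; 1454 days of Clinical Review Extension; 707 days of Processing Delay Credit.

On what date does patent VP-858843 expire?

Earliest priority filing: 27 June 1995.
Base term: 27 June 1995 + 15 years → 27 June 2010.
Opposition Stay Credit: +407 days → 8 August 2011.
Clinical Review Extension: 1454 days claimed exceeds the 1360-day cap, so +1360 days → 29 April 2015.
Processing Delay Credit: +707 days → 5 April 2017.

2017-04-05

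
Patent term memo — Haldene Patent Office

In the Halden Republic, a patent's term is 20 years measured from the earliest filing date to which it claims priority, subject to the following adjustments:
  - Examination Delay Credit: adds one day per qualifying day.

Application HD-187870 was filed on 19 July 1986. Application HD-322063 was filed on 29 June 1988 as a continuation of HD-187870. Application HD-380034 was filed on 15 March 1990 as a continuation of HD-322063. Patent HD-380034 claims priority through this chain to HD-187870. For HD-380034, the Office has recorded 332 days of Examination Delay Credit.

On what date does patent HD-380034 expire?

2007-06-16

Earliest priority filing: 19 July 1986.
Base term: 19 July 1986 + 20 years → 19 July 2006.
Examination Delay Credit: +332 days → 16 June 2007.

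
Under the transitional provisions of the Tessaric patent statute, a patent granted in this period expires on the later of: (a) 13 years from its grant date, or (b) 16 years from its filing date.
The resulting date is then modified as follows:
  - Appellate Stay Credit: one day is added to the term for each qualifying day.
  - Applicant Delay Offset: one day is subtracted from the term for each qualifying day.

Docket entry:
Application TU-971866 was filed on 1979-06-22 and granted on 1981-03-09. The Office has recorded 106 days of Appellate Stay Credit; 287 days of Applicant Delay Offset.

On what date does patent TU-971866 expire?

(a) grant + 13 years → 9 March 1994.
(b) filing + 16 years → 22 June 1995.
Later of the two: 22 June 1995.
Appellate Stay Credit: +106 days → 6 October 1995.
Applicant Delay Offset: −287 days → 23 December 1994.

December 23, 1994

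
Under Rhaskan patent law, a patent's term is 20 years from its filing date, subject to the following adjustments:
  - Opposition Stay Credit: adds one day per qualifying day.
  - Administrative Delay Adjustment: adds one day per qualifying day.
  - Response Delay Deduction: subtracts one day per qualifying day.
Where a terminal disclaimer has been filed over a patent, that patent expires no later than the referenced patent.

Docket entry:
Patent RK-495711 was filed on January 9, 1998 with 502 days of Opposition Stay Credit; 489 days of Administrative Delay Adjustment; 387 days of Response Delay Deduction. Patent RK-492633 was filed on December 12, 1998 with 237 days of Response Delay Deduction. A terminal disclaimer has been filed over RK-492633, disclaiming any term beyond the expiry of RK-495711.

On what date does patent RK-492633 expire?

April 19, 2018

Natural term of RK-492633:
  Base: filing + 20 years → 12 December 2018.
  Response Delay Deduction: −237 days → 19 April 2018.
Expiry of referenced patent RK-495711:
  Base: filing + 20 years → 9 January 2018.
  Opposition Stay Credit: +502 days → 26 May 2019.
  Administrative Delay Adjustment: +489 days → 26 September 2020.
  Response Delay Deduction: −387 days → 5 September 2019.
Terminal disclaimer: RK-492633 expires on the earlier of 19 April 2018 and 5 September 2019.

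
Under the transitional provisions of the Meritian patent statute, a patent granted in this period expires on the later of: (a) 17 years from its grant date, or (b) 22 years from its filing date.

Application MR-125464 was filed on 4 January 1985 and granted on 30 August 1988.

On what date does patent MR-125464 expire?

2007-01-04

(a) grant + 17 years → 30 August 2005.
(b) filing + 22 years → 4 January 2007.
Later of the two: 4 January 2007.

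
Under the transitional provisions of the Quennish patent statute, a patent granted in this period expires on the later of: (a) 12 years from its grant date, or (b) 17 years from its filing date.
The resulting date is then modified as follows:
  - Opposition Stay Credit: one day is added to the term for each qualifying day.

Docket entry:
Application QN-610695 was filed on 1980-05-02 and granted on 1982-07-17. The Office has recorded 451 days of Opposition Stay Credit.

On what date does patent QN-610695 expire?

1998-07-27

(a) grant + 12 years → 17 July 1994.
(b) filing + 17 years → 2 May 1997.
Later of the two: 2 May 1997.
Opposition Stay Credit: +451 days → 27 July 1998.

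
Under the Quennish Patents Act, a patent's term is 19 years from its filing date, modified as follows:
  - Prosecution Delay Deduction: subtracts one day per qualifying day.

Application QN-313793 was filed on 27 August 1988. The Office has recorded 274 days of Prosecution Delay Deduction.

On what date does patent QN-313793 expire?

November 26, 2006

Base term: filing date + 19 years → 27 August 2007.
Prosecution Delay Deduction: −274 days → 26 November 2006.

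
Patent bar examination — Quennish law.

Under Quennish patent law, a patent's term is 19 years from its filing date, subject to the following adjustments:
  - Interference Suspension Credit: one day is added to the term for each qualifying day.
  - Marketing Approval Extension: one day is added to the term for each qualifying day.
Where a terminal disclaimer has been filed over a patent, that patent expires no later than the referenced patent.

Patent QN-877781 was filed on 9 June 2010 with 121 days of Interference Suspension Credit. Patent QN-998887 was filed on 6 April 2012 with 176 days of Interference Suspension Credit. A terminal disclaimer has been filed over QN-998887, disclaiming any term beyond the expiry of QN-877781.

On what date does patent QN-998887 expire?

Natural term of QN-998887:
  Base: filing + 19 years → 6 April 2031.
  Interference Suspension Credit: +176 days → 29 September 2031.
Expiry of referenced patent QN-877781:
  Base: filing + 19 years → 9 June 2029.
  Interference Suspension Credit: +121 days → 8 October 2029.
Terminal disclaimer: QN-998887 expires on the earlier of 29 September 2031 and 8 October 2029.

2029-10-08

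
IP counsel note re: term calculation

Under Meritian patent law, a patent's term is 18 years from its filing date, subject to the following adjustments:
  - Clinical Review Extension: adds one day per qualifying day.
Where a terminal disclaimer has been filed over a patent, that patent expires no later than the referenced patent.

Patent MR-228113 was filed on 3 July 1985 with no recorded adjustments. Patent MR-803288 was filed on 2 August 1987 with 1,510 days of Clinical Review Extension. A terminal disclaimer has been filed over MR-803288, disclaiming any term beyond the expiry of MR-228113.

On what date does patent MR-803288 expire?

Natural term of MR-803288:
  Base: filing + 18 years → 2 August 2005.
  Clinical Review Extension: +1510 days → 20 September 2009.
Expiry of referenced patent MR-228113:
  Base: filing + 18 years → 3 July 2003.
Terminal disclaimer: MR-803288 expires on the earlier of 20 September 2009 and 3 July 2003.

2003-07-03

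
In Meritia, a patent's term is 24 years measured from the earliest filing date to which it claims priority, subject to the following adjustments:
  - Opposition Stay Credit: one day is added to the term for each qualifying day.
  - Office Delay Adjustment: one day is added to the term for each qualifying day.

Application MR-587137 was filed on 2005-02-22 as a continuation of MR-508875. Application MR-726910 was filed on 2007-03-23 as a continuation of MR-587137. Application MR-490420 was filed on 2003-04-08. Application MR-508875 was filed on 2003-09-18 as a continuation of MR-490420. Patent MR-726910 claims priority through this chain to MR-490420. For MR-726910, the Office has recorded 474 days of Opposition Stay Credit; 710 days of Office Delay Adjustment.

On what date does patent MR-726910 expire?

2030-07-05

Earliest priority filing: 8 April 2003.
Base term: 8 April 2003 + 24 years → 8 April 2027.
Opposition Stay Credit: +474 days → 25 July 2028.
Office Delay Adjustment: +710 days → 5 July 2030.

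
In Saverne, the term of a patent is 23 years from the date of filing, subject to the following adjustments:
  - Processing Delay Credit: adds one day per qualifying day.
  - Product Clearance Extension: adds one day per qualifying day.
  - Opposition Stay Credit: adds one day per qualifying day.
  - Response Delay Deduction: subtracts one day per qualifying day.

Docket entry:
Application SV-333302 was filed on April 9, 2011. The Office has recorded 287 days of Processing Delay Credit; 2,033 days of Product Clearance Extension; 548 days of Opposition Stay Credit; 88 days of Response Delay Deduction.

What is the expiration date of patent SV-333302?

Base term: filing date + 23 years → 9 April 2034.
Processing Delay Credit: +287 days → 21 January 2035.
Product Clearance Extension: +2033 days → 15 August 2040.
Opposition Stay Credit: +548 days → 14 February 2042.
Response Delay Deduction: −88 days → 18 November 2041.

2041-11-18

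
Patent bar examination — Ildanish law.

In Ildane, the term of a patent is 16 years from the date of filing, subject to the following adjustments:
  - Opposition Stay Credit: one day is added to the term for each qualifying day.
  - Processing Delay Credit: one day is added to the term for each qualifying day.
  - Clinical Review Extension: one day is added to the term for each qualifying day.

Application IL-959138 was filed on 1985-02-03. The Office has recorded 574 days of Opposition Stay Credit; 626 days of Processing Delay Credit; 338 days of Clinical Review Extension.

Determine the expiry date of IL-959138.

Base term: filing date + 16 years → 3 February 2001.
Opposition Stay Credit: +574 days → 31 August 2002.
Processing Delay Credit: +626 days → 18 May 2004.
Clinical Review Extension: +338 days → 21 April 2005.

April 21, 2005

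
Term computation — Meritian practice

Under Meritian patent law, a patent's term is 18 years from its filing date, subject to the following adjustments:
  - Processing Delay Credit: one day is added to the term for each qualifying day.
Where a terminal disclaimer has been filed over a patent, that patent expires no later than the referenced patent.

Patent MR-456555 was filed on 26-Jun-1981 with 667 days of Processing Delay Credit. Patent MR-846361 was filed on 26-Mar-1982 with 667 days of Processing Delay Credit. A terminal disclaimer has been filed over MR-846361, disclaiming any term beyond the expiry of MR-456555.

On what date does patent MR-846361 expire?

April 23, 2001

Natural term of MR-846361:
  Base: filing + 18 years → 26 March 2000.
  Processing Delay Credit: +667 days → 22 January 2002.
Expiry of referenced patent MR-456555:
  Base: filing + 18 years → 26 June 1999.
  Processing Delay Credit: +667 days → 23 April 2001.
Terminal disclaimer: MR-846361 expires on the earlier of 22 January 2002 and 23 April 2001.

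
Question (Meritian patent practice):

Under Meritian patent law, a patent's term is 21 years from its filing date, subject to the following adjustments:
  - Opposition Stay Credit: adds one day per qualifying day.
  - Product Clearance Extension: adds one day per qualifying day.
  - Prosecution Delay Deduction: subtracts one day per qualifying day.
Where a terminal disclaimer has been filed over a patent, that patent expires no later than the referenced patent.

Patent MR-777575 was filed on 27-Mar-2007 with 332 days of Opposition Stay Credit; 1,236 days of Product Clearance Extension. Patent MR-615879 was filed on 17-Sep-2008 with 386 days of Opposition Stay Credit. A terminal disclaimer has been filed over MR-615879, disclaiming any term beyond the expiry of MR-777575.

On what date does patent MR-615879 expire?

Natural term of MR-615879:
  Base: filing + 21 years → 17 September 2029.
  Opposition Stay Credit: +386 days → 8 October 2030.
Expiry of referenced patent MR-777575:
  Base: filing + 21 years → 27 March 2028.
  Opposition Stay Credit: +332 days → 22 February 2029.
  Product Clearance Extension: +1236 days → 12 July 2032.
Terminal disclaimer: MR-615879 expires on the earlier of 8 October 2030 and 12 July 2032.

2030-10-08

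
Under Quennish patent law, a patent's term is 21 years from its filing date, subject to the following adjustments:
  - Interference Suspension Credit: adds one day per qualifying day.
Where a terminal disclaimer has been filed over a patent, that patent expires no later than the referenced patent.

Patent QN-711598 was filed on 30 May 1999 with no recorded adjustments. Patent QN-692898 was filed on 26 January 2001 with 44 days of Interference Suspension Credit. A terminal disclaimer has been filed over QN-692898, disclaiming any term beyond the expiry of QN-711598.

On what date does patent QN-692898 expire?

2020-05-30

Natural term of QN-692898:
  Base: filing + 21 years → 26 January 2022.
  Interference Suspension Credit: +44 days → 11 March 2022.
Expiry of referenced patent QN-711598:
  Base: filing + 21 years → 30 May 2020.
Terminal disclaimer: QN-692898 expires on the earlier of 11 March 2022 and 30 May 2020.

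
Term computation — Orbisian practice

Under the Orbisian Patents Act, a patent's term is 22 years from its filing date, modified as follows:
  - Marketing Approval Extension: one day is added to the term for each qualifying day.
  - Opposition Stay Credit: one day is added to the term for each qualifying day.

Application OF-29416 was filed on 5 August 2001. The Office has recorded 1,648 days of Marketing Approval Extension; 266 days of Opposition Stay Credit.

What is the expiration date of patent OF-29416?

October 31, 2028

Base term: filing date + 22 years → 5 August 2023.
Marketing Approval Extension: +1648 days → 8 February 2028.
Opposition Stay Credit: +266 days → 31 October 2028.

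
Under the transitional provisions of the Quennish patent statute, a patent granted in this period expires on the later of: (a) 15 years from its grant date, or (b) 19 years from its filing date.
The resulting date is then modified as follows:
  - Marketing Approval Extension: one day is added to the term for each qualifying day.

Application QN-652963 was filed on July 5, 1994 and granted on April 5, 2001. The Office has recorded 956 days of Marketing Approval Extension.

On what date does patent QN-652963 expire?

(a) grant + 15 years → 5 April 2016.
(b) filing + 19 years → 5 July 2013.
Later of the two: 5 April 2016.
Marketing Approval Extension: +956 days → 17 November 2018.

November 17, 2018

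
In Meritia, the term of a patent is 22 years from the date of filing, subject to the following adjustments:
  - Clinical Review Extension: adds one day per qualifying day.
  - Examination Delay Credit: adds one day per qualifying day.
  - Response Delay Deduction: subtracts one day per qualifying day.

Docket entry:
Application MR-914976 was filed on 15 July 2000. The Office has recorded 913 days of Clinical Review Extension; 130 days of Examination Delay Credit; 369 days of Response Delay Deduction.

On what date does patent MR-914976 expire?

Base term: filing date + 22 years → 15 July 2022.
Clinical Review Extension: +913 days → 13 January 2025.
Examination Delay Credit: +130 days → 23 May 2025.
Response Delay Deduction: −369 days → 19 May 2024.

May 19, 2024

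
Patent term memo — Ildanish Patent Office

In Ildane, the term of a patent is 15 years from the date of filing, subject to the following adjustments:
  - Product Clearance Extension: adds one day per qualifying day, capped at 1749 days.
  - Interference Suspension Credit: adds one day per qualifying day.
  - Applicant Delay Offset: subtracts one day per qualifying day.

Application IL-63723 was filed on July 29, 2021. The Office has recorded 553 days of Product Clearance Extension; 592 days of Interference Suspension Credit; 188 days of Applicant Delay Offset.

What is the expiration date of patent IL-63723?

2039-03-13

Base term: filing date + 15 years → 29 July 2036.
Product Clearance Extension: 553 days (within the 1749-day cap) → +553 days → 2 February 2038.
Interference Suspension Credit: +592 days → 17 September 2039.
Applicant Delay Offset: −188 days → 13 March 2039.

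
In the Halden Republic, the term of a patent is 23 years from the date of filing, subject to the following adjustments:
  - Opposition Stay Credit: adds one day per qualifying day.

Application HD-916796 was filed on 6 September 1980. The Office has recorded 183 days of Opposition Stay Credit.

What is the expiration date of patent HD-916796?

March 7, 2004

Base term: filing date + 23 years → 6 September 2003.
Opposition Stay Credit: +183 days → 7 March 2004.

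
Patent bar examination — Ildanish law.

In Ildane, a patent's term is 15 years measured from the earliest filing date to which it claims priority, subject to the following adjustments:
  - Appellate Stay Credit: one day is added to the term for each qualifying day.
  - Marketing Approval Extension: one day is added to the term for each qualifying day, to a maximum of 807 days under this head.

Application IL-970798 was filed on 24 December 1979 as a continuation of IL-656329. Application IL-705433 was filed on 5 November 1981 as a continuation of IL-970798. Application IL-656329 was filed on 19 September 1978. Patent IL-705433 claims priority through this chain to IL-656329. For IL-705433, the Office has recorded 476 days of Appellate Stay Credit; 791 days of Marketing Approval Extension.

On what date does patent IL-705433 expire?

March 9, 1997

Earliest priority filing: 19 September 1978.
Base term: 19 September 1978 + 15 years → 19 September 1993.
Appellate Stay Credit: +476 days → 8 January 1995.
Marketing Approval Extension: 791 days (within the 807-day cap) → +791 days → 9 March 1997.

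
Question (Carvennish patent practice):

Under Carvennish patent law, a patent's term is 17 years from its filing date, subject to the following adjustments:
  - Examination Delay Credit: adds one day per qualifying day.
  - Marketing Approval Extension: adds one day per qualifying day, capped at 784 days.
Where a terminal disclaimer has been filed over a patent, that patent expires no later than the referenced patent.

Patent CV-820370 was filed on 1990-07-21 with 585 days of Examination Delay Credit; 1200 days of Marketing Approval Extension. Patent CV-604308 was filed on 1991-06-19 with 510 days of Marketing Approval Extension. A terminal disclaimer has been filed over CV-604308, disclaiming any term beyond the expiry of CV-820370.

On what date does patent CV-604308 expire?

2009-11-11

Natural term of CV-604308:
  Base: filing + 17 years → 19 June 2008.
  Marketing Approval Extension: 510 days (within the 784-day cap) → +510 days → 11 November 2009.
Expiry of referenced patent CV-820370:
  Base: filing + 17 years → 21 July 2007.
  Examination Delay Credit: +585 days → 25 February 2009.
  Marketing Approval Extension: 1200 days claimed exceeds the 784-day cap, so +784 days → 20 April 2011.
Terminal disclaimer: CV-604308 expires on the earlier of 11 November 2009 and 20 April 2011.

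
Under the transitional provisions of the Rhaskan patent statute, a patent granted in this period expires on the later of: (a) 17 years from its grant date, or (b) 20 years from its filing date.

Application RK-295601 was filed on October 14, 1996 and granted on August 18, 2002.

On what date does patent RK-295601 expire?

August 18, 2019

(a) grant + 17 years → 18 August 2019.
(b) filing + 20 years → 14 October 2016.
Later of the two: 18 August 2019.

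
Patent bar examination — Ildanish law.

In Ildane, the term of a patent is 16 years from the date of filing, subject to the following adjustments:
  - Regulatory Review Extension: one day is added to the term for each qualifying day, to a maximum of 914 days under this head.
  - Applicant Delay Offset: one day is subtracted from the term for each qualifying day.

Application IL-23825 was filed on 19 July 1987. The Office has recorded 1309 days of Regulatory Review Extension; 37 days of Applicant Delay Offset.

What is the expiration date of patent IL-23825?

Base term: filing date + 16 years → 19 July 2003.
Regulatory Review Extension: 1309 days claimed exceeds the 914-day cap, so +914 days → 18 January 2006.
Applicant Delay Offset: −37 days → 12 December 2005.

December 12, 2005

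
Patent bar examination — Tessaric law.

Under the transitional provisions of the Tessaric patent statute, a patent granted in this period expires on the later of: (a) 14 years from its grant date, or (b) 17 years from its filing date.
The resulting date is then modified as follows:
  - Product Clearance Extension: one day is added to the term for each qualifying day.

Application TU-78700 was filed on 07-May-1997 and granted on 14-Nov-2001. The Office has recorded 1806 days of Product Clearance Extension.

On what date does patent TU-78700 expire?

2020-10-24

(a) grant + 14 years → 14 November 2015.
(b) filing + 17 years → 7 May 2014.
Later of the two: 14 November 2015.
Product Clearance Extension: +1806 days → 24 October 2020.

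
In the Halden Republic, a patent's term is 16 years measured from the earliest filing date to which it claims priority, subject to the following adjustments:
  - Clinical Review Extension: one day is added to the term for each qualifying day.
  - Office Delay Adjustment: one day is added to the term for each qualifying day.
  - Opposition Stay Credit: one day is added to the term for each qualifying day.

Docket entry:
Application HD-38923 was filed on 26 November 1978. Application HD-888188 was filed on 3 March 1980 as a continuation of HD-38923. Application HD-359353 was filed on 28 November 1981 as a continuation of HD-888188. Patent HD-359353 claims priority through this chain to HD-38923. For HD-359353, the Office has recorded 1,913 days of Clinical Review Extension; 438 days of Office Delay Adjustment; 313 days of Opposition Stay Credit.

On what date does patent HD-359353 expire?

Earliest priority filing: 26 November 1978.
Base term: 26 November 1978 + 16 years → 26 November 1994.
Clinical Review Extension: +1913 days → 21 February 2000.
Office Delay Adjustment: +438 days → 4 May 2001.
Opposition Stay Credit: +313 days → 13 March 2002.

March 13, 2002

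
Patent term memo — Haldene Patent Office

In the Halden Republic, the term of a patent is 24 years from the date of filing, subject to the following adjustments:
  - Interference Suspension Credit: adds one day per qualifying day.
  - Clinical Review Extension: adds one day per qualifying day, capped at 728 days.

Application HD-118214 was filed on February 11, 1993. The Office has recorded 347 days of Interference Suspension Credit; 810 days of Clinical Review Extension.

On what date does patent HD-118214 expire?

Base term: filing date + 24 years → 11 February 2017.
Interference Suspension Credit: +347 days → 24 January 2018.
Clinical Review Extension: 810 days claimed exceeds the 728-day cap, so +728 days → 22 January 2020.

2020-01-22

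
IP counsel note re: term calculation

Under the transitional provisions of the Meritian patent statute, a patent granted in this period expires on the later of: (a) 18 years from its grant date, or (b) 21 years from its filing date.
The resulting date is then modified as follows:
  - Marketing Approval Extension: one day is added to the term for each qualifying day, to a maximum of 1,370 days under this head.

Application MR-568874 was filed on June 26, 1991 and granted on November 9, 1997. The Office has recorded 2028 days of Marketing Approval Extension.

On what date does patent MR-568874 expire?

August 10, 2019

(a) grant + 18 years → 9 November 2015.
(b) filing + 21 years → 26 June 2012.
Later of the two: 9 November 2015.
Marketing Approval Extension: 2028 days claimed exceeds the 1370-day cap, so +1370 days → 10 August 2019.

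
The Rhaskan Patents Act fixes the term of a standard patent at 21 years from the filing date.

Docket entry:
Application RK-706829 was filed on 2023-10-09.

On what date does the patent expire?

Filing date + 21 years → 9 October 2044.

2044-10-09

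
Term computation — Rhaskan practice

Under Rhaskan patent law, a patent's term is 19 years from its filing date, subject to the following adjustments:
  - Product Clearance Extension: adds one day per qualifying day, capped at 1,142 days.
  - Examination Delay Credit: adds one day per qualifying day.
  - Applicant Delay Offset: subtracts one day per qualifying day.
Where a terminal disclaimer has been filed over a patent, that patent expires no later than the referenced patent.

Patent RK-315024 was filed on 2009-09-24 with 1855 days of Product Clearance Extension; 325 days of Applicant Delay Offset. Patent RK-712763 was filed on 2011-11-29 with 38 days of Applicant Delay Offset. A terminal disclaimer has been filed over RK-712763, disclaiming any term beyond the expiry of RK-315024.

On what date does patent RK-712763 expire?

Natural term of RK-712763:
  Base: filing + 19 years → 29 November 2030.
  Applicant Delay Offset: −38 days → 22 October 2030.
Expiry of referenced patent RK-315024:
  Base: filing + 19 years → 24 September 2028.
  Product Clearance Extension: 1855 days claimed exceeds the 1142-day cap, so +1142 days → 10 November 2031.
  Applicant Delay Offset: −325 days → 20 December 2030.
Terminal disclaimer: RK-712763 expires on the earlier of 22 October 2030 and 20 December 2030.

2030-10-22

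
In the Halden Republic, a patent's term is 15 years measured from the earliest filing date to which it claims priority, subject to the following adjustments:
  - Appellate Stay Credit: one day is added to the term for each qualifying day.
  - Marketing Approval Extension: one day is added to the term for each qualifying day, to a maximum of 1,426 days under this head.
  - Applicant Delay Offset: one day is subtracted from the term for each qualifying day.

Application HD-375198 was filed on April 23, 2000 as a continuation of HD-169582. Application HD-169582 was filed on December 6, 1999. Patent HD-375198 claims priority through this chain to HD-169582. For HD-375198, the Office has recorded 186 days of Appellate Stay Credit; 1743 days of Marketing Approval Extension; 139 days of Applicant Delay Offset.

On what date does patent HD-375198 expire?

Earliest priority filing: 6 December 1999.
Base term: 6 December 1999 + 15 years → 6 December 2014.
Appellate Stay Credit: +186 days → 10 June 2015.
Marketing Approval Extension: 1743 days claimed exceeds the 1426-day cap, so +1426 days → 6 May 2019.
Applicant Delay Offset: −139 days → 18 December 2018.

2018-12-18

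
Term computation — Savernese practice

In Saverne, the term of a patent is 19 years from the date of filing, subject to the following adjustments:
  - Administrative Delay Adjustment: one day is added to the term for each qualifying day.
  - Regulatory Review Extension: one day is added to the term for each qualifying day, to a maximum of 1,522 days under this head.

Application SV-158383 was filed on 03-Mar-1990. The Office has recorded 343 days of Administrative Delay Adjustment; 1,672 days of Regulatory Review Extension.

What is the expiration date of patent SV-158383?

Base term: filing date + 19 years → 3 March 2009.
Administrative Delay Adjustment: +343 days → 9 February 2010.
Regulatory Review Extension: 1672 days claimed exceeds the 1522-day cap, so +1522 days → 11 April 2014.

April 11, 2014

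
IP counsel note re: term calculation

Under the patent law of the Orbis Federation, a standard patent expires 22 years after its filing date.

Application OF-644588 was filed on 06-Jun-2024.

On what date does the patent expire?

June 6, 2046

Filing date + 22 years → 6 June 2046.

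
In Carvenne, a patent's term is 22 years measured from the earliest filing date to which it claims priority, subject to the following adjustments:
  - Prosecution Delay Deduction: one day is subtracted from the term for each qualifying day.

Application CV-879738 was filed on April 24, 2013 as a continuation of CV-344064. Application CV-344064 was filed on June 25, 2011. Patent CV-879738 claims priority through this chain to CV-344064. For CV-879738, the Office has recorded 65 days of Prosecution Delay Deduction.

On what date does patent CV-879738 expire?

Earliest priority filing: 25 June 2011.
Base term: 25 June 2011 + 22 years → 25 June 2033.
Prosecution Delay Deduction: −65 days → 21 April 2033.

April 21, 2033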